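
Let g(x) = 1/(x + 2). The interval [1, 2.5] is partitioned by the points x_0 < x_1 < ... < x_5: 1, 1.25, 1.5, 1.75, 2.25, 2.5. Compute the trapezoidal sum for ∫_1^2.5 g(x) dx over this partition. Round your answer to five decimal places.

0.40603

Subinterval widths: 0.25, 0.25, 0.25, 0.5, 0.25.
g(1) = 1/3, g(1.25) = 4/13, g(1.5) = 2/7, g(1.75) = 4/15, g(2.25) = 4/17, g(2.5) = 2/9.
On each subinterval the trapezoid contributes (Δx_i/2)·[g(x_{i-1}) + g(x_i)].
Sum ≈ 0.40603.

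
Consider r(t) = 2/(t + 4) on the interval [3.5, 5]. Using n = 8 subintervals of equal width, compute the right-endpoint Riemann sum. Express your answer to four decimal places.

Δt = (5 − 3.5)/8 = 0.1875.
Right endpoints: 3.6875, 3.875, 4.0625, 4.25, 4.4375, 4.625, 4.8125, 5.
r(3.6875) = 32/123, r(3.875) = 16/63, r(4.0625) = 32/129, r(4.25) = 8/33, r(4.4375) = 32/135, r(4.625) = 16/69, r(4.8125) = 32/141, r(5) = 2/9.
Sum = Δt · [r(3.6875) + r(3.875) + r(4.0625) + ...].
Sum ≈ 0.3605.

0.3605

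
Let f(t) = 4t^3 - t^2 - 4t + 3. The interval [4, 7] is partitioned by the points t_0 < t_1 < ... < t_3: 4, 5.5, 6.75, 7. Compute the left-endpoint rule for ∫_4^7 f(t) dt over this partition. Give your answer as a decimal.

1400.96875

Subinterval widths: 1.5, 1.25, 0.25.
Left endpoints: 4, 5.5, 6.75.
f(4) = 227, f(5.5) = 616.25, f(6.75) = 1160.625.
Sum = Σ Δt_i · f(t_i).
Sum = 1400.96875.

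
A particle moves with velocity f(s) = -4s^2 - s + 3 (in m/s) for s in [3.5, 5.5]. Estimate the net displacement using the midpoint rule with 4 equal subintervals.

-167.5

Δs = (5.5 − 3.5)/4 = 0.5.
Midpoints: 3.75, 4.25, 4.75, 5.25.
f(3.75) = -57, f(4.25) = -73.5, f(4.75) = -92, f(5.25) = -112.5.
Sum = Δs · [f(3.75) + f(4.25) + f(4.75) + f(5.25)].
Sum = -167.5.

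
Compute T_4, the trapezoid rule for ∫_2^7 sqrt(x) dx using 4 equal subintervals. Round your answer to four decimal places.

Δx = (7 − 2)/4 = 1.25.
f(2) ≈ 1.4142, f(3.25) ≈ 1.8028, f(4.5) ≈ 2.1213, f(5.75) ≈ 2.3979, f(7) ≈ 2.6458.
T_4 = (Δx/2)·[f(x_0) + 2f(x_1) + 2f(x_2) + 2f(x_3) + f(x_4)].
Sum ≈ 10.4400.

10.4400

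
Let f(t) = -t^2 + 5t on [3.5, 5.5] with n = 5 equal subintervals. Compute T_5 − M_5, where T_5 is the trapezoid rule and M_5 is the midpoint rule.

T_5 = 3.78.
M_5 = 3.86.
T_5 − M_5 = -0.08.

-0.08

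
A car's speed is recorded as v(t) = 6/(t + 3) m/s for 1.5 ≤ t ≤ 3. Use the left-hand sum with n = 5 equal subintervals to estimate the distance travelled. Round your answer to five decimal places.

Δt = (3 − 1.5)/5 = 0.3.
Left endpoints: 1.5, 1.8, 2.1, 2.4, 2.7.
v(1.5) = 4/3, v(1.8) = 1.25, v(2.1) = 20/17, v(2.4) = 10/9, v(2.7) = 20/19.
Sum = Δt · [v(1.5) + v(1.8) + v(2.1) + v(2.4) + v(2.7)].
Sum ≈ 1.77706.

1.77706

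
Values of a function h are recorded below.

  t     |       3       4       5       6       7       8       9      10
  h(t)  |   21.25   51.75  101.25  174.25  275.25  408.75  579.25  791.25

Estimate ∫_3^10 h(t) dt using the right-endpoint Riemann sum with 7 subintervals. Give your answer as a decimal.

Δt = 1.
Sum = 1·[51.75 + 101.25 + 174.25 + 275.25 + 408.75 + 579.25 + 791.25] = 2381.75.

2381.75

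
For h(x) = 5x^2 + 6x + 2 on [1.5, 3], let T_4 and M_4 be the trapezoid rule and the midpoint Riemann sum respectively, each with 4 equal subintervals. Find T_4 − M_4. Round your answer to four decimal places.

T_4 = 62.80078125.
M_4 ≈ 62.537109.
T_4 − M_4 ≈ 0.2637.

0.2637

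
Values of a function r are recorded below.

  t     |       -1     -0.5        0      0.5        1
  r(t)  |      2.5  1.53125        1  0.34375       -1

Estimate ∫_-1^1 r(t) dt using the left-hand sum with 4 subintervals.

2.6875

Δt = 0.5.
Sum = 0.5·[2.5 + 1.53125 + 1 + 0.34375] = 2.6875.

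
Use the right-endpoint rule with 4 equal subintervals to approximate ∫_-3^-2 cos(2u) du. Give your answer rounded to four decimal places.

Δu = (-2 − (-3))/4 = 0.25.
Right endpoints: -2.75, -2.5, -2.25, -2.
f(-2.75) ≈ 0.7087, f(-2.5) ≈ 0.2837, f(-2.25) ≈ -0.2108, f(-2) ≈ -0.6536.
Sum = Δu · [f(-2.75) + f(-2.5) + f(-2.25) + f(-2)].
Sum ≈ 0.0320.

0.0320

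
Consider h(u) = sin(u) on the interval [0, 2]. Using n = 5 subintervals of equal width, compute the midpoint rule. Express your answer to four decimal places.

1.4256

Δu = (2 − 0)/5 = 0.4.
Midpoints: 0.2, 0.6, 1, 1.4, 1.8.
h(0.2) ≈ 0.1987, h(0.6) ≈ 0.5646, h(1) ≈ 0.8415, h(1.4) ≈ 0.9854, h(1.8) ≈ 0.9738.
Sum = Δu · [h(0.2) + h(0.6) + h(1) + h(1.4) + h(1.8)].
Sum ≈ 1.4256.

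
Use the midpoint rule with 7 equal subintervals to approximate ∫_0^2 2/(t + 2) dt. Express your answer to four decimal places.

1.3850

Δt = (2 − 0)/7 = 2/7.
Midpoints: 1/7, 3/7, 5/7, 1, 9/7, 11/7, 13/7.
f(1/7) = 14/15, f(3/7) = 14/17, f(5/7) = 14/19, f(1) = 2/3, f(9/7) = 14/23, f(11/7) = 0.56, f(13/7) = 14/27.
Sum = Δt · [f(1/7) + f(3/7) + f(5/7) + ...].
Sum ≈ 1.3850.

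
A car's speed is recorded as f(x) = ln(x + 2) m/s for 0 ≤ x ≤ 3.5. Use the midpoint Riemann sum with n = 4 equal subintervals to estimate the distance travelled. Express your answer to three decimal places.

4.500

Δx = (3.5 − 0)/4 = 0.875.
Midpoints: 0.4375, 1.3125, 2.1875, 3.0625.
f(0.4375) ≈ 0.891, f(1.3125) ≈ 1.198, f(2.1875) ≈ 1.432, f(3.0625) ≈ 1.622.
Sum = Δx · [f(0.4375) + f(1.3125) + f(2.1875) + f(3.0625)].
Sum ≈ 4.500.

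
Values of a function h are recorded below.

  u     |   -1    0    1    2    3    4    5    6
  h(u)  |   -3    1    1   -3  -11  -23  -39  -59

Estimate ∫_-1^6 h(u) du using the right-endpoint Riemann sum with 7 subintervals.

-133

Δu = 1.
Sum = 1·[1 + 1 + (-3) + (-11) + (-23) + (-39) + (-59)] = -133.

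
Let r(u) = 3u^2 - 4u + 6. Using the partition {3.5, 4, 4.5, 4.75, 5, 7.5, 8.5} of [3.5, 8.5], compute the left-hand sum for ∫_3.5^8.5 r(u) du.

356.484375

Subinterval widths: 0.5, 0.5, 0.25, 0.25, 2.5, 1.
Left endpoints: 3.5, 4, 4.5, 4.75, 5, 7.5.
r(3.5) = 28.75, r(4) = 38, r(4.5) = 48.75, r(4.75) = 54.6875, r(5) = 61, r(7.5) = 144.75.
Sum = Σ Δu_i · r(u_i).
Sum = 356.484375.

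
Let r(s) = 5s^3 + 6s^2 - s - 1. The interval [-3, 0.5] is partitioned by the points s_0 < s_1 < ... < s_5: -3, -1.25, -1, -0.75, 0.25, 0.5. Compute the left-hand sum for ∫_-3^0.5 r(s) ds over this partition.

Subinterval widths: 1.75, 0.25, 0.25, 1, 0.25.
Left endpoints: -3, -1.25, -1, -0.75, 0.25.
r(-3) = -79, r(-1.25) = -0.140625, r(-1) = 1, r(-0.75) = 1.015625, r(0.25) = -0.796875.
Sum = Σ Δs_i · r(s_i).
Sum = -137.21875.

-137.21875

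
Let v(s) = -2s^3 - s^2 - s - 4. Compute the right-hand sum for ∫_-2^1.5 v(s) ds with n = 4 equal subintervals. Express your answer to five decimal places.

Δs = (1.5 − (-2))/4 = 0.875.
Right endpoints: -1.125, -0.25, 0.625, 1.5.
v(-1.125) = -1.29296875, v(-0.25) = -3.78125, v(0.625) = -5.50390625, v(1.5) = -14.5.
Sum = Δs · [v(-1.125) + v(-0.25) + v(0.625) + v(1.5)].
Sum ≈ -21.94336.

-21.94336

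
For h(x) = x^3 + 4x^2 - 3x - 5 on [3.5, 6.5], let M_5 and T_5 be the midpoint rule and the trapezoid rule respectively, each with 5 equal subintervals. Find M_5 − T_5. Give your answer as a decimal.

M_5 = 656.04.
T_5 = 661.17.
M_5 − T_5 = -5.13.

-5.13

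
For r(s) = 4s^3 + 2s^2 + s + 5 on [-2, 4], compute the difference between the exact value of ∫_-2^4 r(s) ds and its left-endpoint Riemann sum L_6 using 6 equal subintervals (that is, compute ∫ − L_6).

Exact integral: ∫_-2^4 r(s) ds = 324.
L_6 = 179.
Error = 324 − 179 = 145.

145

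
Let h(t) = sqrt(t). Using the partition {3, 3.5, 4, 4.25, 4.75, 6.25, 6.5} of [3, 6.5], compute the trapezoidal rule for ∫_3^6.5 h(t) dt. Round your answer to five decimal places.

7.57715

Subinterval widths: 0.5, 0.5, 0.25, 0.5, 1.5, 0.25.
h(3) ≈ 1.73205, h(3.5) ≈ 1.87083, h(4) ≈ 2.00000, h(4.25) ≈ 2.06155, h(4.75) ≈ 2.17945, h(6.25) ≈ 2.50000, h(6.5) ≈ 2.54951.
On each subinterval the trapezoid contributes (Δt_i/2)·[h(t_{i-1}) + h(t_i)].
Sum ≈ 7.57715.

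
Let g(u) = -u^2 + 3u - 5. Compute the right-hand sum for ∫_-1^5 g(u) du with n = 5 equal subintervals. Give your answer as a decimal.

Δu = (5 − (-1))/5 = 1.2.
Right endpoints: 0.2, 1.4, 2.6, 3.8, 5.
g(0.2) = -4.44, g(1.4) = -2.76, g(2.6) = -3.96, g(3.8) = -8.04, g(5) = -15.
Sum = Δu · [g(0.2) + g(1.4) + g(2.6) + g(3.8) + g(5)].
Sum = -41.04.

-41.04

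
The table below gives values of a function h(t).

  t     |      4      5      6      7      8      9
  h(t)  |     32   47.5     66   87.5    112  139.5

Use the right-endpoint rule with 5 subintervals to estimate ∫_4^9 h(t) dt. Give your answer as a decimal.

452.5

Δt = 1.
Sum = 1·[47.5 + 66 + 87.5 + 112 + 139.5] = 452.5.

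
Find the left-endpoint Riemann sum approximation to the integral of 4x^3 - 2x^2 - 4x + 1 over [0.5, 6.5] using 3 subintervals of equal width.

Δx = (6.5 − 0.5)/3 = 2.
Left endpoints: 0.5, 2.5, 4.5.
f(0.5) = -1, f(2.5) = 41, f(4.5) = 307.
Sum = Δx · [f(0.5) + f(2.5) + f(4.5)].
Sum = 694.

694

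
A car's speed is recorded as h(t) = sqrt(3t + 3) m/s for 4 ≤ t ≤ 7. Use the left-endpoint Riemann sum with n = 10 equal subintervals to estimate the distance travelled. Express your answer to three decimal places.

13.063

Δt = (7 − 4)/10 = 0.3.
Left endpoints: 4, 4.3, 4.6, 4.9, 5.2, 5.5, 5.8, 6.1, 6.4, 6.7.
h(4) ≈ 3.873, h(4.3) ≈ 3.987, h(4.6) ≈ 4.099, h(4.9) ≈ 4.207, h(5.2) ≈ 4.313, h(5.5) ≈ 4.416, h(5.8) ≈ 4.517, h(6.1) ≈ 4.615, h(6.4) ≈ 4.712, h(6.7) ≈ 4.806.
Sum = Δt · [h(4) + h(4.3) + h(4.6) + ...].
Sum ≈ 13.063.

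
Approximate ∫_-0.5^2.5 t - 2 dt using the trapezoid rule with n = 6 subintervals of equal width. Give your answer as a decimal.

-3

Δt = (2.5 − (-0.5))/6 = 0.5.
f(-0.5) = -2.5, f(0) = -2, f(0.5) = -1.5, f(1) = -1, f(1.5) = -0.5, f(2) = 0, f(2.5) = 0.5.
T_6 = (Δt/2)·[f(t_0) + 2f(t_1) + ... + 2f(t_{5}) + f(t_6)].
Sum = -3.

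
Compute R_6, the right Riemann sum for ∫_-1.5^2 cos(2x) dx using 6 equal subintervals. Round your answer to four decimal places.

Δx = (2 − (-1.5))/6 = 7/12.
Right endpoints: -11/12, -1/3, 0.25, 5/6, 17/12, 2.
f(-11/12) ≈ -0.2595, f(-1/3) ≈ 0.7859, f(0.25) ≈ 0.8776, f(5/6) ≈ -0.0957, f(17/12) ≈ -0.9529, f(2) ≈ -0.6536.
Sum = Δx · [f(-11/12) + f(-1/3) + f(0.25) + ...].
Sum ≈ -0.1740.

-0.1740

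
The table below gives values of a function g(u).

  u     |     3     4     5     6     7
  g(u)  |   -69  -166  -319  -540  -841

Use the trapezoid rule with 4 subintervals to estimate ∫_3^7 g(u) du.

-1480

Δu = 1.
T_4 = (1/2)·[(-69) + 2·(-166) + 2·(-319) + 2·(-540) + (-841)] = -1480.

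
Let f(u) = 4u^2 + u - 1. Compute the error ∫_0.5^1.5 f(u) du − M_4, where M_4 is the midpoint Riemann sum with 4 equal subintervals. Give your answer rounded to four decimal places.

Exact integral: ∫_0.5^1.5 f(u) du ≈ 4.333333.
M_4 = 4.3125.
Error ≈ 4.333333 − 4.3125 ≈ 0.0208.

0.0208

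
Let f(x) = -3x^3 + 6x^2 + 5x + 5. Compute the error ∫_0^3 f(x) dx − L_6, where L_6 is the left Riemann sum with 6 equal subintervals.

Exact integral: ∫_0^3 f(x) dx = 30.75.
L_6 = 32.8125.
Error = 30.75 − 32.8125 = -2.0625.

-2.0625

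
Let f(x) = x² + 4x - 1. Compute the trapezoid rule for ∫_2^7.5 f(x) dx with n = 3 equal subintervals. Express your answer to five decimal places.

Δx = (7.5 − 2)/3 = 11/6.
f(2) = 11, f(23/6) = 1045/36, f(17/3) = 484/9, f(7.5) = 85.25.
T_3 = (Δx/2)·[f(x_0) + 2f(x_1) + 2f(x_2) + f(x_3)].
Sum ≈ 240.03935.

240.03935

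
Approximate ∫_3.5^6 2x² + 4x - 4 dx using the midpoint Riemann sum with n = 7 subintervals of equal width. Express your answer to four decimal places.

152.8635

Δx = (6 − 3.5)/7 = 5/14.
Midpoints: 103/28, 113/28, 123/28, 4.75, 143/28, 153/28, 163/28.
f(103/28) = 14809/392, f(113/28) = 17529/392, f(123/28) = 20449/392, f(4.75) = 60.125, f(143/28) = 26889/392, f(153/28) = 30409/392, f(163/28) = 34129/392.
Sum = Δx · [f(103/28) + f(113/28) + f(123/28) + ...].
Sum ≈ 152.8635.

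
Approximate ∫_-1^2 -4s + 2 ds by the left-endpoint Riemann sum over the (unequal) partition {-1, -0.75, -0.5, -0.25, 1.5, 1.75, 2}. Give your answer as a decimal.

Subinterval widths: 0.25, 0.25, 0.25, 1.75, 0.25, 0.25.
Left endpoints: -1, -0.75, -0.5, -0.25, 1.5, 1.75.
f(-1) = 6, f(-0.75) = 5, f(-0.5) = 4, f(-0.25) = 3, f(1.5) = -4, f(1.75) = -5.
Sum = Σ Δs_i · f(s_i).
Sum = 6.75.

6.75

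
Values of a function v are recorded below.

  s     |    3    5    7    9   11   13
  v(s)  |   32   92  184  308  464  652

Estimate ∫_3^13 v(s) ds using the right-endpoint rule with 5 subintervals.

Δs = 2.
Sum = 2·[92 + 184 + 308 + 464 + 652] = 3400.

3400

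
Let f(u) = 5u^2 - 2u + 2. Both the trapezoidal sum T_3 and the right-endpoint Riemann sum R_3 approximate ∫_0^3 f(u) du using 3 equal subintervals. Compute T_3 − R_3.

T_3 = 44.5.
R_3 = 64.
T_3 − R_3 = -19.5.

-19.5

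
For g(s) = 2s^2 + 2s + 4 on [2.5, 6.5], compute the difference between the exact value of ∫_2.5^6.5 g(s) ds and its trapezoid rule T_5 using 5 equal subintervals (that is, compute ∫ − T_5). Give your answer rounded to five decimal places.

-0.85333

Exact integral: ∫_2.5^6.5 g(s) ds ≈ 224.6666667.
T_5 = 225.52.
Error ≈ 224.6666667 − 225.52 ≈ -0.85333.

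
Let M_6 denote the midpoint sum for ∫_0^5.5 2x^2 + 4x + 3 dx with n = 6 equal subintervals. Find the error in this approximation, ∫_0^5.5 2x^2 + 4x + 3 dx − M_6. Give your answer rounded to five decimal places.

0.77025

Exact integral: ∫_0^5.5 f(x) dx ≈ 187.9166667.
M_6 ≈ 187.1464120.
Error ≈ 187.9166667 − 187.1464120 ≈ 0.77025.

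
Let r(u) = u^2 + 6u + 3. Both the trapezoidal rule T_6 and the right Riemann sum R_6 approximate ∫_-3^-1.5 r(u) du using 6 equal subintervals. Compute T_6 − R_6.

T_6 = -7.859375.
R_6 = -7.578125.
T_6 − R_6 = -0.28125.

-0.28125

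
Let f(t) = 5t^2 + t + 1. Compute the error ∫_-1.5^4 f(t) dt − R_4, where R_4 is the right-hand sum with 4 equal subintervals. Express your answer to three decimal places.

Exact integral: ∫_-1.5^4 f(t) dt ≈ 124.66667.
R_4 = 184.37890625.
Error ≈ 124.66667 − 184.37890625 ≈ -59.712.

-59.712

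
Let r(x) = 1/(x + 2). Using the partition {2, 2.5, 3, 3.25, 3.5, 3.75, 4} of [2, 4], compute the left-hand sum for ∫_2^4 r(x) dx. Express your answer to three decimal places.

0.423

Subinterval widths: 0.5, 0.5, 0.25, 0.25, 0.25, 0.25.
Left endpoints: 2, 2.5, 3, 3.25, 3.5, 3.75.
r(2) = 0.25, r(2.5) = 2/9, r(3) = 0.2, r(3.25) = 4/21, r(3.5) = 2/11, r(3.75) = 4/23.
Sum = Σ Δx_i · r(x_i).
Sum ≈ 0.423.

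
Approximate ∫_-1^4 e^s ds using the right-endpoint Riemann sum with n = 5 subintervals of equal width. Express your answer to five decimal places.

85.79102

Δs = (4 − (-1))/5 = 1.
Right endpoints: 0, 1, 2, 3, 4.
f(0) ≈ 1.00000, f(1) ≈ 2.71828, f(2) ≈ 7.38906, f(3) ≈ 20.08554, f(4) ≈ 54.59815.
Sum = Δs · [f(0) + f(1) + f(2) + f(3) + f(4)].
Sum ≈ 85.79102.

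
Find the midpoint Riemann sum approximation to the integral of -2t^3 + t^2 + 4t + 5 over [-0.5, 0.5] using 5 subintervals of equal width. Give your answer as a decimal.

Δt = (0.5 − (-0.5))/5 = 0.2.
Midpoints: -0.4, -0.2, 0, 0.2, 0.4.
f(-0.4) = 3.688, f(-0.2) = 4.256, f(0) = 5, f(0.2) = 5.824, f(0.4) = 6.632.
Sum = Δt · [f(-0.4) + f(-0.2) + f(0) + f(0.2) + f(0.4)].
Sum = 5.08.

5.08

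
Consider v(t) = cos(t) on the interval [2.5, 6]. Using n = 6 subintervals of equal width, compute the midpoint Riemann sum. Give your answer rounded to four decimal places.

-0.8905

Δt = (6 − 2.5)/6 = 7/12.
Midpoints: 67/24, 3.375, 95/24, 109/24, 5.125, 137/24.
v(67/24) ≈ -0.9394, v(3.375) ≈ -0.9729, v(95/24) ≈ -0.6846, v(109/24) ≈ -0.1699, v(5.125) ≈ 0.4010, v(137/24) ≈ 0.8393.
Sum = Δt · [v(67/24) + v(3.375) + v(95/24) + ...].
Sum ≈ -0.8905.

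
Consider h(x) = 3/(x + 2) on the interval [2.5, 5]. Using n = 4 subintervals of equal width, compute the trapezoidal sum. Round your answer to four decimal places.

Δx = (5 − 2.5)/4 = 0.625.
h(2.5) = 2/3, h(3.125) = 24/41, h(3.75) = 12/23, h(4.375) = 8/17, h(5) = 3/7.
T_4 = (Δx/2)·[h(x_0) + 2h(x_1) + 2h(x_2) + 2h(x_3) + h(x_4)].
Sum ≈ 1.3283.

1.3283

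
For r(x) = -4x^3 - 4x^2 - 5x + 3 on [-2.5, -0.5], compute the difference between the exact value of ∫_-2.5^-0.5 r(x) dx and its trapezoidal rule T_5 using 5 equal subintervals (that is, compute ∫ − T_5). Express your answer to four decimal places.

Exact integral: ∫_-2.5^-0.5 r(x) dx ≈ 39.333333.
T_5 = 40.08.
Error ≈ 39.333333 − 40.08 ≈ -0.7467.

-0.7467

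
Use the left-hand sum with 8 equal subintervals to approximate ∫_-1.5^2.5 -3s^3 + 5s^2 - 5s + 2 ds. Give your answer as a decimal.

Δs = (2.5 − (-1.5))/8 = 0.5.
Left endpoints: -1.5, -1, -0.5, 0, 0.5, 1, 1.5, 2.
f(-1.5) = 30.875, f(-1) = 15, f(-0.5) = 6.125, f(0) = 2, f(0.5) = 0.375, f(1) = -1, f(1.5) = -4.375, f(2) = -12.
Sum = Δs · [f(-1.5) + f(-1) + f(-0.5) + ...].
Sum = 18.5.

18.5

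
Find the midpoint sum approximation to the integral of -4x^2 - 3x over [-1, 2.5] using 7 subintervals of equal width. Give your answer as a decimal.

-29.75

Δx = (2.5 − (-1))/7 = 0.5.
Midpoints: -0.75, -0.25, 0.25, 0.75, 1.25, 1.75, 2.25.
f(-0.75) = 0, f(-0.25) = 0.5, f(0.25) = -1, f(0.75) = -4.5, f(1.25) = -10, f(1.75) = -17.5, f(2.25) = -27.
Sum = Δx · [f(-0.75) + f(-0.25) + f(0.25) + ...].
Sum = -29.75.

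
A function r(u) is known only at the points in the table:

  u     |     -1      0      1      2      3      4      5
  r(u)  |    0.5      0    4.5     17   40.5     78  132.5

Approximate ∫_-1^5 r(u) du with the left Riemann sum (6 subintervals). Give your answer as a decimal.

140.5

Δu = 1.
Sum = 1·[0.5 + 0 + 4.5 + 17 + 40.5 + 78] = 140.5.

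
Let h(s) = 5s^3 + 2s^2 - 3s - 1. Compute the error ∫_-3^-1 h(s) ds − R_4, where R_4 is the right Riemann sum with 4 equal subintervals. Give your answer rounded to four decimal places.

-24.6667

Exact integral: ∫_-3^-1 h(s) ds ≈ -72.666667.
R_4 = -48.
Error ≈ -72.666667 − (-48) ≈ -24.6667.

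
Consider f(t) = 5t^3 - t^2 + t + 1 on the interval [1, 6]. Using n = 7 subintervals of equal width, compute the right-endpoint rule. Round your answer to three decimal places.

1964.694

Δt = (6 − 1)/7 = 5/7.
Right endpoints: 12/7, 17/7, 22/7, 27/7, 32/7, 37/7, 6.
f(12/7) = 8563/343, f(17/7) = 23718/343, f(22/7) = 51273/343, f(27/7) = 94978/343, f(32/7) = 158583/343, f(37/7) = 245838/343, f(6) = 1051.
Sum = Δt · [f(12/7) + f(17/7) + f(22/7) + ...].
Sum ≈ 1964.694.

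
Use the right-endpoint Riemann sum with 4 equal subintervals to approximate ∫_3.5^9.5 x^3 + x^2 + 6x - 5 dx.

3216.75

Δx = (9.5 − 3.5)/4 = 1.5.
Right endpoints: 5, 6.5, 8, 9.5.
f(5) = 175, f(6.5) = 350.875, f(8) = 619, f(9.5) = 999.625.
Sum = Δx · [f(5) + f(6.5) + f(8) + f(9.5)].
Sum = 3216.75.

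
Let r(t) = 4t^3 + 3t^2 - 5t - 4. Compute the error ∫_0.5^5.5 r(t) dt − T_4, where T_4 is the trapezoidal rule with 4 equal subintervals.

-50.78125

Exact integral: ∫_0.5^5.5 r(t) dt = 986.25.
T_4 = 1037.03125.
Error = 986.25 − 1037.03125 = -50.78125.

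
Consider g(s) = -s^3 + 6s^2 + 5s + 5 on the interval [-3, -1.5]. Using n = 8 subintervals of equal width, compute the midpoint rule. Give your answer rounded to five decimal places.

56.80334

Δs = (-1.5 − (-3))/8 = 0.1875.
Midpoints: -2.90625, -2.71875, -2.53125, -2.34375, -2.15625, -1.96875, -1.78125, -1.59375.
g(-2.90625) = 2152645/32768, g(-2.71875) = 1830151/32768, g(-2.53125) = 1540273/32768, g(-2.34375) = 1281715/32768, g(-2.15625) = 1053181/32768, g(-1.96875) = 853375/32768, g(-1.78125) = 681001/32768, g(-1.59375) = 534763/32768.
Sum = Δs · [g(-2.90625) + g(-2.71875) + g(-2.53125) + ...].
Sum ≈ 56.80334.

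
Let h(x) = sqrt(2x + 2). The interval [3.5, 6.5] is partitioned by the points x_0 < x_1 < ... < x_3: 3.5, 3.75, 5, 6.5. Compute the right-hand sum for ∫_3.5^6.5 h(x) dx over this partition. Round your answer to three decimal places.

Subinterval widths: 0.25, 1.25, 1.5.
Right endpoints: 3.75, 5, 6.5.
h(3.75) ≈ 3.082, h(5) ≈ 3.464, h(6.5) ≈ 3.873.
Sum = Σ Δx_i · h(x_i).
Sum ≈ 10.910.

10.910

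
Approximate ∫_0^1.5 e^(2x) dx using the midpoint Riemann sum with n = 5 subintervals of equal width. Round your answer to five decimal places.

9.40112

Δx = (1.5 − 0)/5 = 0.3.
Midpoints: 0.15, 0.45, 0.75, 1.05, 1.35.
f(0.15) ≈ 1.34986, f(0.45) ≈ 2.45960, f(0.75) ≈ 4.48169, f(1.05) ≈ 8.16617, f(1.35) ≈ 14.87973.
Sum = Δx · [f(0.15) + f(0.45) + f(0.75) + f(1.05) + f(1.35)].
Sum ≈ 9.40112.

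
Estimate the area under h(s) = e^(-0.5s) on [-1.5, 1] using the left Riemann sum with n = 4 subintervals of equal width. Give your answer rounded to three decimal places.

3.518

Δs = (1 − (-1.5))/4 = 0.625.
Left endpoints: -1.5, -0.875, -0.25, 0.375.
h(-1.5) ≈ 2.117, h(-0.875) ≈ 1.549, h(-0.25) ≈ 1.133, h(0.375) ≈ 0.829.
Sum = Δs · [h(-1.5) + h(-0.875) + h(-0.25) + h(0.375)].
Sum ≈ 3.518.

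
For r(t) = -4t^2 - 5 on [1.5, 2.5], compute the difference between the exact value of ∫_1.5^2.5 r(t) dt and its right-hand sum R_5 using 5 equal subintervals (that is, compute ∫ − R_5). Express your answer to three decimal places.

1.627

Exact integral: ∫_1.5^2.5 r(t) dt ≈ -21.33333.
R_5 = -22.96.
Error ≈ -21.33333 − (-22.96) ≈ 1.627.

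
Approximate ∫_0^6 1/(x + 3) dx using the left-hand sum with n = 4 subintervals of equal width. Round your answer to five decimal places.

Δx = (6 − 0)/4 = 1.5.
Left endpoints: 0, 1.5, 3, 4.5.
f(0) = 1/3, f(1.5) = 2/9, f(3) = 1/6, f(4.5) = 2/15.
Sum = Δx · [f(0) + f(1.5) + f(3) + f(4.5)].
Sum ≈ 1.28333.

1.28333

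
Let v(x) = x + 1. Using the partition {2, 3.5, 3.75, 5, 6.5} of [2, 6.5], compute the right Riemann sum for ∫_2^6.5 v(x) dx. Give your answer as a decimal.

26.6875

Subinterval widths: 1.5, 0.25, 1.25, 1.5.
Right endpoints: 3.5, 3.75, 5, 6.5.
v(3.5) = 4.5, v(3.75) = 4.75, v(5) = 6, v(6.5) = 7.5.
Sum = Σ Δx_i · v(x_i).
Sum = 26.6875.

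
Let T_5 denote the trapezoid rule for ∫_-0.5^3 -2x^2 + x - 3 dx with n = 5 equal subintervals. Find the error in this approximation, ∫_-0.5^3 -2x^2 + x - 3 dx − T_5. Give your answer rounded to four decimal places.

0.5717

Exact integral: ∫_-0.5^3 f(x) dx ≈ -24.208333.
T_5 = -24.78.
Error ≈ -24.208333 − (-24.78) ≈ 0.5717.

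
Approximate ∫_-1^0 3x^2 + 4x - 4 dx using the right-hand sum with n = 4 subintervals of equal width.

-4.84375

Δx = (0 − (-1))/4 = 0.25.
Right endpoints: -0.75, -0.5, -0.25, 0.
f(-0.75) = -5.3125, f(-0.5) = -5.25, f(-0.25) = -4.8125, f(0) = -4.
Sum = Δx · [f(-0.75) + f(-0.5) + f(-0.25) + f(0)].
Sum = -4.84375.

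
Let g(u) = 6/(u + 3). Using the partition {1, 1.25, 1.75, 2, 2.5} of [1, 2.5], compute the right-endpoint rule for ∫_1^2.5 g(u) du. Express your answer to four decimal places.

Subinterval widths: 0.25, 0.5, 0.25, 0.5.
Right endpoints: 1.25, 1.75, 2, 2.5.
g(1.25) = 24/17, g(1.75) = 24/19, g(2) = 1.2, g(2.5) = 12/11.
Sum = Σ Δu_i · g(u_i).
Sum ≈ 1.8300.

1.8300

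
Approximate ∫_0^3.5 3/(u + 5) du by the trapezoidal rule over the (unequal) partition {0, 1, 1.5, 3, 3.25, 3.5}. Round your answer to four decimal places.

1.5997

Subinterval widths: 1, 0.5, 1.5, 0.25, 0.25.
f(0) = 0.6, f(1) = 0.5, f(1.5) = 6/13, f(3) = 0.375, f(3.25) = 4/11, f(3.5) = 6/17.
On each subinterval the trapezoid contributes (Δu_i/2)·[f(u_{i-1}) + f(u_i)].
Sum ≈ 1.5997.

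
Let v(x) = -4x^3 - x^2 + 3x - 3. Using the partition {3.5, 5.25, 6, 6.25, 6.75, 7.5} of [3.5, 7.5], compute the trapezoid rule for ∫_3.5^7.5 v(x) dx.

-3146.859375

Subinterval widths: 1.75, 0.75, 0.25, 0.5, 0.75.
v(3.5) = -176.25, v(5.25) = -593.625, v(6) = -885, v(6.25) = -999.875, v(6.75) = -1258.5, v(7.5) = -1724.25.
On each subinterval the trapezoid contributes (Δx_i/2)·[v(x_{i-1}) + v(x_i)].
Sum = -3146.859375.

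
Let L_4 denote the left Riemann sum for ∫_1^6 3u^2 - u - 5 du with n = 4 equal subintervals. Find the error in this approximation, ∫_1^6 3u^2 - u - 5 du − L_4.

Exact integral: ∫_1^6 f(u) du = 172.5.
L_4 = 113.90625.
Error = 172.5 − 113.90625 = 58.59375.

58.59375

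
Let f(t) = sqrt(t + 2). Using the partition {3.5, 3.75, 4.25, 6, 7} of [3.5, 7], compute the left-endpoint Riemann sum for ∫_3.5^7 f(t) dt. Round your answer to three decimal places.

Subinterval widths: 0.25, 0.5, 1.75, 1.
Left endpoints: 3.5, 3.75, 4.25, 6.
f(3.5) ≈ 2.345, f(3.75) ≈ 2.398, f(4.25) ≈ 2.500, f(6) ≈ 2.828.
Sum = Σ Δt_i · f(t_i).
Sum ≈ 8.989.

8.989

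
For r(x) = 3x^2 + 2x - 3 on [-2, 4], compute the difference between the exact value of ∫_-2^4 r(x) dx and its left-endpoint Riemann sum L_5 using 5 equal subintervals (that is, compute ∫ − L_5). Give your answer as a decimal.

24.48

Exact integral: ∫_-2^4 r(x) dx = 66.
L_5 = 41.52.
Error = 66 − 41.52 = 24.48.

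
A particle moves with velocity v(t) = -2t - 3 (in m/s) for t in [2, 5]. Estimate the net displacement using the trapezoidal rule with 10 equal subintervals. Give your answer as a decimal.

Δt = (5 − 2)/10 = 0.3.
v(2) = -7, v(2.3) = -7.6, v(2.6) = -8.2, v(2.9) = -8.8, v(3.2) = -9.4, v(3.5) = -10, v(3.8) = -10.6, v(4.1) = -11.2, v(4.4) = -11.8, v(4.7) = -12.4, v(5) = -13.
T_10 = (Δt/2)·[v(t_0) + 2v(t_1) + ... + 2v(t_{9}) + v(t_10)].
Sum = -30.

-30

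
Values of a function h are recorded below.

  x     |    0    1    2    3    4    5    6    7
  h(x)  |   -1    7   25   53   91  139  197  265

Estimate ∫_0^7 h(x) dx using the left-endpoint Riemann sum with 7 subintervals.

511

Δx = 1.
Sum = 1·[(-1) + 7 + 25 + 53 + 91 + 139 + 197] = 511.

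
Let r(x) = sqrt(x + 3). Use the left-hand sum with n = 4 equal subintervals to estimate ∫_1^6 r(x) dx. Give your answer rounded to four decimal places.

12.0308

Δx = (6 − 1)/4 = 1.25.
Left endpoints: 1, 2.25, 3.5, 4.75.
r(1) ≈ 2.0000, r(2.25) ≈ 2.2913, r(3.5) ≈ 2.5495, r(4.75) ≈ 2.7839.
Sum = Δx · [r(1) + r(2.25) + r(3.5) + r(4.75)].
Sum ≈ 12.0308.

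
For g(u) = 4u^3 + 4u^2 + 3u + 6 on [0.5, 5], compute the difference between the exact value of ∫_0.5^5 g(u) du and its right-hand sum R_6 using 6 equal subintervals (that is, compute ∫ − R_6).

Exact integral: ∫_0.5^5 g(u) du = 855.5625.
R_6 = 1100.671875.
Error = 855.5625 − 1100.671875 = -245.109375.

-245.109375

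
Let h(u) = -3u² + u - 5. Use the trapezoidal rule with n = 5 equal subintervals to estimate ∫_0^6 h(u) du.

Δu = (6 − 0)/5 = 1.2.
h(0) = -5, h(1.2) = -8.12, h(2.4) = -19.88, h(3.6) = -40.28, h(4.8) = -69.32, h(6) = -107.
T_5 = (Δu/2)·[h(u_0) + 2h(u_1) + ... + 2h(u_{4}) + h(u_5)].
Sum = -232.32.

-232.32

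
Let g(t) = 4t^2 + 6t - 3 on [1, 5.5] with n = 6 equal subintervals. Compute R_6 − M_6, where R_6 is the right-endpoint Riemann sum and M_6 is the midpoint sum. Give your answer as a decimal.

56.53125

R_6 = 350.4375.
M_6 = 293.90625.
R_6 − M_6 = 56.53125.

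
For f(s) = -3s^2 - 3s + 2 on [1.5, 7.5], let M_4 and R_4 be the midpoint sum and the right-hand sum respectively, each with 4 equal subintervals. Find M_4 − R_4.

145.125

M_4 = -484.125.
R_4 = -629.25.
M_4 − R_4 = 145.125.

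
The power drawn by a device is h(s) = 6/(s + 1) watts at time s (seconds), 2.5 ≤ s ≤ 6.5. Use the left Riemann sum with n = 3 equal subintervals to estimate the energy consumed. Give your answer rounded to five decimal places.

5.23818

Δs = (6.5 − 2.5)/3 = 4/3.
Left endpoints: 2.5, 23/6, 31/6.
h(2.5) = 12/7, h(23/6) = 36/29, h(31/6) = 36/37.
Sum = Δs · [h(2.5) + h(23/6) + h(31/6)].
Sum ≈ 5.23818.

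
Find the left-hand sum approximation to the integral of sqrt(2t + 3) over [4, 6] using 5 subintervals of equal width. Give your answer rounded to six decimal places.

7.092110

Δt = (6 − 4)/5 = 0.4.
Left endpoints: 4, 4.4, 4.8, 5.2, 5.6.
f(4) ≈ 3.316625, f(4.4) ≈ 3.435113, f(4.8) ≈ 3.549648, f(5.2) ≈ 3.660601, f(5.6) ≈ 3.768289.
Sum = Δt · [f(4) + f(4.4) + f(4.8) + f(5.2) + f(5.6)].
Sum ≈ 7.092110.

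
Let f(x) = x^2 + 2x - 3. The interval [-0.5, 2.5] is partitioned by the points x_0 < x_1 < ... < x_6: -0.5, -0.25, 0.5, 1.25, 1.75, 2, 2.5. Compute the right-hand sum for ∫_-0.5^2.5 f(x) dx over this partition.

5.78125

Subinterval widths: 0.25, 0.75, 0.75, 0.5, 0.25, 0.5.
Right endpoints: -0.25, 0.5, 1.25, 1.75, 2, 2.5.
f(-0.25) = -3.4375, f(0.5) = -1.75, f(1.25) = 1.0625, f(1.75) = 3.5625, f(2) = 5, f(2.5) = 8.25.
Sum = Σ Δx_i · f(x_i).
Sum = 5.78125.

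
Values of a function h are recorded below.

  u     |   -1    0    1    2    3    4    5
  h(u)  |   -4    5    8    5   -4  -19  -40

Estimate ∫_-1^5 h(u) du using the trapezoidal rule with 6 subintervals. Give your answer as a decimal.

Δu = 1.
T_6 = (1/2)·[(-4) + 2·5 + 2·8 + 2·5 + 2·(-4) + 2·(-19) + (-40)] = -27.

-27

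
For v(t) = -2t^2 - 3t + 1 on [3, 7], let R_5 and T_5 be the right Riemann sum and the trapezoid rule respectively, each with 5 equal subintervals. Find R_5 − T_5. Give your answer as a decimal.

-36.8

R_5 = -304.32.
T_5 = -267.52.
R_5 − T_5 = -36.8.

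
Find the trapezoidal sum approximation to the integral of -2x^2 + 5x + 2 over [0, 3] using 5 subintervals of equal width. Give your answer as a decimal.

10.14

Δx = (3 − 0)/5 = 0.6.
f(0) = 2, f(0.6) = 4.28, f(1.2) = 5.12, f(1.8) = 4.52, f(2.4) = 2.48, f(3) = -1.
T_5 = (Δx/2)·[f(x_0) + 2f(x_1) + ... + 2f(x_{4}) + f(x_5)].
Sum = 10.14.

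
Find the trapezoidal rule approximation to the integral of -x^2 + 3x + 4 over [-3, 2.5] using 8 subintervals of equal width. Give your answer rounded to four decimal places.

3.2334

Δx = (2.5 − (-3))/8 = 0.6875.
f(-3) = -14, f(-2.3125) = -8.28515625, f(-1.625) = -3.515625, f(-0.9375) = 0.30859375, f(-0.25) = 3.1875, f(0.4375) = 5.12109375, f(1.125) = 6.109375, f(1.8125) = 6.15234375, f(2.5) = 5.25.
T_8 = (Δx/2)·[f(x_0) + 2f(x_1) + ... + 2f(x_{7}) + f(x_8)].
Sum ≈ 3.2334.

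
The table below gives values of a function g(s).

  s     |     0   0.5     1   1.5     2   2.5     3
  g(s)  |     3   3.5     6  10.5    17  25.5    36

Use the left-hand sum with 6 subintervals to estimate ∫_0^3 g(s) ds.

Δs = 0.5.
Sum = 0.5·[3 + 3.5 + 6 + 10.5 + 17 + 25.5] = 32.75.

32.75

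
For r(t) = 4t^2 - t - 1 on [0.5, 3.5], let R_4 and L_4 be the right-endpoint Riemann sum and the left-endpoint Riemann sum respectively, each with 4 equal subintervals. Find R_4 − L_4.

R_4 = 66.
L_4 = 32.25.
R_4 − L_4 = 33.75.

33.75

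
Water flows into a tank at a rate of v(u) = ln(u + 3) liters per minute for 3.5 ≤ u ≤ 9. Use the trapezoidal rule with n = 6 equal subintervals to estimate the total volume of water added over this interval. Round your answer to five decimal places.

Δu = (9 − 3.5)/6 = 11/12.
v(3.5) ≈ 1.87180, v(53/12) ≈ 2.00373, v(16/3) ≈ 2.12026, v(6.25) ≈ 2.22462, v(43/6) ≈ 2.31911, v(97/12) ≈ 2.40544, v(9) ≈ 2.48491.
T_6 = (Δu/2)·[v(u_0) + 2v(u_1) + ... + 2v(u_{5}) + v(u_6)].
Sum ≈ 12.14723.

12.14723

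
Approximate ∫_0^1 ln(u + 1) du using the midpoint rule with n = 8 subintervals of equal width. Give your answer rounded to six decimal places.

0.386619

Δu = (1 − 0)/8 = 0.125.
Midpoints: 0.0625, 0.1875, 0.3125, 0.4375, 0.5625, 0.6875, 0.8125, 0.9375.
f(0.0625) ≈ 0.060625, f(0.1875) ≈ 0.171850, f(0.3125) ≈ 0.271934, f(0.4375) ≈ 0.362905, f(0.5625) ≈ 0.446287, f(0.6875) ≈ 0.523248, f(0.8125) ≈ 0.594707, f(0.9375) ≈ 0.661398.
Sum = Δu · [f(0.0625) + f(0.1875) + f(0.3125) + ...].
Sum ≈ 0.386619.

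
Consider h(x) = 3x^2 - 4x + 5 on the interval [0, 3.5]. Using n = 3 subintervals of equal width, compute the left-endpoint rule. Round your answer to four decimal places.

Δx = (3.5 − 0)/3 = 7/6.
Left endpoints: 0, 7/6, 7/3.
h(0) = 5, h(7/6) = 53/12, h(7/3) = 12.
Sum = Δx · [h(0) + h(7/6) + h(7/3)].
Sum ≈ 24.9861.

24.9861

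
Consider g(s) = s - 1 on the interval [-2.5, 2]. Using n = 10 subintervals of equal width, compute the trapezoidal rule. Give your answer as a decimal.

Δs = (2 − (-2.5))/10 = 0.45.
g(-2.5) = -3.5, g(-2.05) = -3.05, g(-1.6) = -2.6, g(-1.15) = -2.15, g(-0.7) = -1.7, g(-0.25) = -1.25, g(0.2) = -0.8, g(0.65) = -0.35, g(1.1) = 0.1, g(1.55) = 0.55, g(2) = 1.
T_10 = (Δs/2)·[g(s_0) + 2g(s_1) + ... + 2g(s_{9}) + g(s_10)].
Sum = -5.625.

-5.625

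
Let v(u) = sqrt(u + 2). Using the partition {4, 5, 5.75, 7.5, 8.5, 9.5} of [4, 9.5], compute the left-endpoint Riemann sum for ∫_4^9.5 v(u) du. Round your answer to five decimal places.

Subinterval widths: 1, 0.75, 1.75, 1, 1.
Left endpoints: 4, 5, 5.75, 7.5, 8.5.
v(4) ≈ 2.44949, v(5) ≈ 2.64575, v(5.75) ≈ 2.78388, v(7.5) ≈ 3.08221, v(8.5) ≈ 3.24037.
Sum = Σ Δu_i · v(u_i).
Sum ≈ 15.62817.

15.62817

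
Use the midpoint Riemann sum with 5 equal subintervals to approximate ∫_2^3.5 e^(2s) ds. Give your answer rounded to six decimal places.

513.283530

Δs = (3.5 − 2)/5 = 0.3.
Midpoints: 2.15, 2.45, 2.75, 3.05, 3.35.
f(2.15) ≈ 73.699794, f(2.45) ≈ 134.289780, f(2.75) ≈ 244.691932, f(3.05) ≈ 445.857770, f(3.35) ≈ 812.405825.
Sum = Δs · [f(2.15) + f(2.45) + f(2.75) + f(3.05) + f(3.35)].
Sum ≈ 513.283530.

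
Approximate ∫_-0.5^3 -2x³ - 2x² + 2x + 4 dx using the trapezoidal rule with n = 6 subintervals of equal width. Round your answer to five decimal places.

-37.68779

Δx = (3 − (-0.5))/6 = 7/12.
f(-0.5) = 2.75, f(1/12) = 3587/864, f(2/3) = 104/27, f(1.25) = -0.53125, f(11/6) = -1229/108, f(29/12) = -26849/864, f(3) = -62.
T_6 = (Δx/2)·[f(x_0) + 2f(x_1) + ... + 2f(x_{5}) + f(x_6)].
Sum ≈ -37.68779.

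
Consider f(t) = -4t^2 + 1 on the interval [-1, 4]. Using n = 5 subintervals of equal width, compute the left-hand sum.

-55

Δt = (4 − (-1))/5 = 1.
Left endpoints: -1, 0, 1, 2, 3.
f(-1) = -3, f(0) = 1, f(1) = -3, f(2) = -15, f(3) = -35.
Sum = Δt · [f(-1) + f(0) + f(1) + f(2) + f(3)].
Sum = -55.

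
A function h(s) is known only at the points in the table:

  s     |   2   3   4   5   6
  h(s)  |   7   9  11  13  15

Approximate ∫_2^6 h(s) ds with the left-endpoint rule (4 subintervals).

40

Δs = 1.
Sum = 1·[7 + 9 + 11 + 13] = 40.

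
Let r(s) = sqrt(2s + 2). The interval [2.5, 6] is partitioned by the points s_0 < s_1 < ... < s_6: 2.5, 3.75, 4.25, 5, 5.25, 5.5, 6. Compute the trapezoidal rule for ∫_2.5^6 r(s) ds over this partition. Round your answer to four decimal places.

11.2792

Subinterval widths: 1.25, 0.5, 0.75, 0.25, 0.25, 0.5.
r(2.5) ≈ 2.6458, r(3.75) ≈ 3.0822, r(4.25) ≈ 3.2404, r(5) ≈ 3.4641, r(5.25) ≈ 3.5355, r(5.5) ≈ 3.6056, r(6) ≈ 3.7417.
On each subinterval the trapezoid contributes (Δs_i/2)·[r(s_{i-1}) + r(s_i)].
Sum ≈ 11.2792.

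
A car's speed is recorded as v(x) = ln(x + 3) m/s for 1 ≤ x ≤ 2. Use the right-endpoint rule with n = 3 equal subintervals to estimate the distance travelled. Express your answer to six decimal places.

1.538740

Δx = (2 − 1)/3 = 1/3.
Right endpoints: 4/3, 5/3, 2.
v(4/3) ≈ 1.466337, v(5/3) ≈ 1.540445, v(2) ≈ 1.609438.
Sum = Δx · [v(4/3) + v(5/3) + v(2)].
Sum ≈ 1.538740.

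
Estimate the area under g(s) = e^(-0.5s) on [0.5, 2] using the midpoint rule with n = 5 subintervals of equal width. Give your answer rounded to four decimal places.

Δs = (2 − 0.5)/5 = 0.3.
Midpoints: 0.65, 0.95, 1.25, 1.55, 1.85.
g(0.65) ≈ 0.7225, g(0.95) ≈ 0.6219, g(1.25) ≈ 0.5353, g(1.55) ≈ 0.4607, g(1.85) ≈ 0.3965.
Sum = Δs · [g(0.65) + g(0.95) + g(1.25) + g(1.55) + g(1.85)].
Sum ≈ 0.8211.

0.8211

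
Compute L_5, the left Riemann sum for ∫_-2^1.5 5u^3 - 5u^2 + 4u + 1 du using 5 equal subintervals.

-63

Δu = (1.5 − (-2))/5 = 0.7.
Left endpoints: -2, -1.3, -0.6, 0.1, 0.8.
f(-2) = -67, f(-1.3) = -23.635, f(-0.6) = -4.28, f(0.1) = 1.355, f(0.8) = 3.56.
Sum = Δu · [f(-2) + f(-1.3) + f(-0.6) + f(0.1) + f(0.8)].
Sum = -63.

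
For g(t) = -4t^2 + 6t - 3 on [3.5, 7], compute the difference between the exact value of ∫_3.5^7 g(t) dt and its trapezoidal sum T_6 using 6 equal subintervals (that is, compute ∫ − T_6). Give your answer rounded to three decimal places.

0.794

Exact integral: ∫_3.5^7 g(t) dt ≈ -300.41667.
T_6 ≈ -301.21065.
Error ≈ -300.41667 − (-301.21065) ≈ 0.794.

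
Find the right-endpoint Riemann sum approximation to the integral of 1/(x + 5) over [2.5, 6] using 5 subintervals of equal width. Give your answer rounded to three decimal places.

0.369

Δx = (6 − 2.5)/5 = 0.7.
Right endpoints: 3.2, 3.9, 4.6, 5.3, 6.
f(3.2) = 5/41, f(3.9) = 10/89, f(4.6) = 5/48, f(5.3) = 10/103, f(6) = 1/11.
Sum = Δx · [f(3.2) + f(3.9) + f(4.6) + f(5.3) + f(6)].
Sum ≈ 0.369.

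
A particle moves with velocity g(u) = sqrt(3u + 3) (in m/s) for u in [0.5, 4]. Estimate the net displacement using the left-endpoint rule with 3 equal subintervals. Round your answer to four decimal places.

9.7311

Δu = (4 − 0.5)/3 = 7/6.
Left endpoints: 0.5, 5/3, 17/6.
g(0.5) ≈ 2.1213, g(5/3) ≈ 2.8284, g(17/6) ≈ 3.3912.
Sum = Δu · [g(0.5) + g(5/3) + g(17/6)].
Sum ≈ 9.7311.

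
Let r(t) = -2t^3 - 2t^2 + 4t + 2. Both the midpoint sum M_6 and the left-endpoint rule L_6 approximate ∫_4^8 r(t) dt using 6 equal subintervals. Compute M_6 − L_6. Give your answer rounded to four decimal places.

-308.4444

M_6 ≈ -2109.037037.
L_6 ≈ -1800.592593.
M_6 − L_6 ≈ -308.4444.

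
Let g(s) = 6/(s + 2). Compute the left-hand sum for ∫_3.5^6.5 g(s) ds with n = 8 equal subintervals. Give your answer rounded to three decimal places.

Δs = (6.5 − 3.5)/8 = 0.375.
Left endpoints: 3.5, 3.875, 4.25, 4.625, 5, 5.375, 5.75, 6.125.
g(3.5) = 12/11, g(3.875) = 48/47, g(4.25) = 0.96, g(4.625) = 48/53, g(5) = 6/7, g(5.375) = 48/59, g(5.75) = 24/31, g(6.125) = 48/65.
Sum = Δs · [g(3.5) + g(3.875) + g(4.25) + ...].
Sum ≈ 2.685.

2.685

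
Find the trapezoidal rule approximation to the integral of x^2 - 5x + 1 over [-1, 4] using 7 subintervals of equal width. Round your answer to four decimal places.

-10.4082

Δx = (4 − (-1))/7 = 5/7.
f(-1) = 7, f(-2/7) = 123/49, f(3/7) = -47/49, f(8/7) = -167/49, f(13/7) = -237/49, f(18/7) = -257/49, f(23/7) = -227/49, f(4) = -3.
T_7 = (Δx/2)·[f(x_0) + 2f(x_1) + ... + 2f(x_{6}) + f(x_7)].
Sum ≈ -10.4082.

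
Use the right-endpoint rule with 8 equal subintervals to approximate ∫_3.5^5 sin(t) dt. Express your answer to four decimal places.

-1.2736

Δt = (5 − 3.5)/8 = 0.1875.
Right endpoints: 3.6875, 3.875, 4.0625, 4.25, 4.4375, 4.625, 4.8125, 5.
f(3.6875) ≈ -0.5192, f(3.875) ≈ -0.6694, f(4.0625) ≈ -0.7962, f(4.25) ≈ -0.8950, f(4.4375) ≈ -0.9625, f(4.625) ≈ -0.9962, f(4.8125) ≈ -0.9950, f(5) ≈ -0.9589.
Sum = Δt · [f(3.6875) + f(3.875) + f(4.0625) + ...].
Sum ≈ -1.2736.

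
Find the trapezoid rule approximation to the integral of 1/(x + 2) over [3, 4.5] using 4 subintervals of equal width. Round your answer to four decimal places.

0.2626

Δx = (4.5 − 3)/4 = 0.375.
f(3) = 0.2, f(3.375) = 8/43, f(3.75) = 4/23, f(4.125) = 8/49, f(4.5) = 2/13.
T_4 = (Δx/2)·[f(x_0) + 2f(x_1) + 2f(x_2) + 2f(x_3) + f(x_4)].
Sum ≈ 0.2626.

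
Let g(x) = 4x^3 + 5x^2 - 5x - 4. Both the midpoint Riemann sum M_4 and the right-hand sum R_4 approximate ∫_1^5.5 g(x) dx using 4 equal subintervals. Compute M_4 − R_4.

-504.3515625

M_4 = 1077.6796875.
R_4 = 1582.03125.
M_4 − R_4 = -504.3515625.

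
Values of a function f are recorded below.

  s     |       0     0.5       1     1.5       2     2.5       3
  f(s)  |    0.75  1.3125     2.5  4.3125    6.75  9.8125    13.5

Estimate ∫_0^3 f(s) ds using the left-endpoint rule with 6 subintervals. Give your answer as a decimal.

12.71875

Δs = 0.5.
Sum = 0.5·[0.75 + 1.3125 + 2.5 + 4.3125 + 6.75 + 9.8125] = 12.71875.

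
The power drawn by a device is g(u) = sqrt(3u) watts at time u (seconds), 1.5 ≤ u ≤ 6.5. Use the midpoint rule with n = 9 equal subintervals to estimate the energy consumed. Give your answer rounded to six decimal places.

Δu = (6.5 − 1.5)/9 = 5/9.
Midpoints: 16/9, 7/3, 26/9, 31/9, 4, 41/9, 46/9, 17/3, 56/9.
g(16/9) ≈ 2.309401, g(7/3) ≈ 2.645751, g(26/9) ≈ 2.943920, g(31/9) ≈ 3.214550, g(4) ≈ 3.464102, g(41/9) ≈ 3.696846, g(46/9) ≈ 3.915780, g(17/3) ≈ 4.123106, g(56/9) ≈ 4.320494.
Sum = Δu · [g(16/9) + g(7/3) + g(26/9) + ...].
Sum ≈ 17.018861.

17.018861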